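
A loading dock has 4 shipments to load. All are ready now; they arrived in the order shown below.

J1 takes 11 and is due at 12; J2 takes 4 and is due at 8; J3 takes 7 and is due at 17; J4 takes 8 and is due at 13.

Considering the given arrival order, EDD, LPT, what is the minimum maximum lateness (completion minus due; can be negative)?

13

FIFO (arrival order): J1 J2 J3 J4.
J1: 0→11, due 12, lateness -1
J2: 11→15, due 8, lateness 7
J3: 15→22, due 17, lateness 5
J4: 22→30, due 13, lateness 17
Maximum = 17.
EDD (increasing due date): J2 J1 J4 J3.
J2: 0→4, due 8, lateness -4
J1: 4→15, due 12, lateness 3
J4: 15→23, due 13, lateness 10
J3: 23→30, due 17, lateness 13
Maximum = 13.
LPT (decreasing processing time): J1 J4 J3 J2.
J1: 0→11, due 12, lateness -1
J4: 11→19, due 13, lateness 6
J3: 19→26, due 17, lateness 9
J2: 26→30, due 8, lateness 22
Maximum = 22.
FIFO 17, EDD 13, LPT 22 → minimum 13.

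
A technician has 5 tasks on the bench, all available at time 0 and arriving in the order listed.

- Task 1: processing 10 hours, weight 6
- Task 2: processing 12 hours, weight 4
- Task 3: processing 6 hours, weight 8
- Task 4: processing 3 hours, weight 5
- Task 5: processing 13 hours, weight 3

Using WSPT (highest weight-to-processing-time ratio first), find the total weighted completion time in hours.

457

WSPT (decreasing weight/processing-time ratio): Task 4 Task 3 Task 1 Task 2 Task 5.
Task 4: finishes 3, weight 5, w·C = 15
Task 3: finishes 9, weight 8, w·C = 72
Task 1: finishes 19, weight 6, w·C = 114
Task 2: finishes 31, weight 4, w·C = 124
Task 5: finishes 44, weight 3, w·C = 132
Sum = 15+72+114+124+132 = 457.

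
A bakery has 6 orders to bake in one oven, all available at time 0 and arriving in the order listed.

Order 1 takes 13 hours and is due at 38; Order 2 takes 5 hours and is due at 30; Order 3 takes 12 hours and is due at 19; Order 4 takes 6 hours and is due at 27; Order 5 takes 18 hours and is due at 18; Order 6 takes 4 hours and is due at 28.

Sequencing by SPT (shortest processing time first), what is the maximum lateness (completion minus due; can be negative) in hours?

SPT (increasing processing time): Order 6 Order 2 Order 4 Order 3 Order 1 Order 5.
Order 6: 0→4, due 28, lateness -24
Order 2: 4→9, due 30, lateness -21
Order 4: 9→15, due 27, lateness -12
Order 3: 15→27, due 19, lateness 8
Order 1: 27→40, due 38, lateness 2
Order 5: 40→58, due 18, lateness 40
Maximum = 40.

40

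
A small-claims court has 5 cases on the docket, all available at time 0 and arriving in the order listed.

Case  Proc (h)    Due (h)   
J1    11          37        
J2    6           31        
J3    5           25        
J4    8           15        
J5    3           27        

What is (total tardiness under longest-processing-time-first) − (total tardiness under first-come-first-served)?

-6

LPT (decreasing processing time): J1 J4 J2 J3 J5.
J1: 0→11, due 37, tardiness 0
J4: 11→19, due 15, tardiness 4
J2: 19→25, due 31, tardiness 0
J3: 25→30, due 25, tardiness 5
J5: 30→33, due 27, tardiness 6
Sum = 0+4+0+5+6 = 15.
FIFO (arrival order): J1 J2 J3 J4 J5.
J1: 0→11, due 37, tardiness 0
J2: 11→17, due 31, tardiness 0
J3: 17→22, due 25, tardiness 0
J4: 22→30, due 15, tardiness 15
J5: 30→33, due 27, tardiness 6
Sum = 0+0+0+15+6 = 21.
Difference = 15 − 21 = -6.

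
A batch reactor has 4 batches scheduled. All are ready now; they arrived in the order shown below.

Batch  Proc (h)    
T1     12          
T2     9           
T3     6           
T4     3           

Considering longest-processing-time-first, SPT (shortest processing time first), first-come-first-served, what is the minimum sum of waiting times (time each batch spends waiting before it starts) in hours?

LPT (decreasing processing time): T1 T2 T3 T4.
T1: waits 0, runs 0→12
T2: waits 12, runs 12→21
T3: waits 21, runs 21→27
T4: waits 27, runs 27→30
Sum = 0+12+21+27 = 60.
SPT (increasing processing time): T4 T3 T2 T1.
T4: waits 0, runs 0→3
T3: waits 3, runs 3→9
T2: waits 9, runs 9→18
T1: waits 18, runs 18→30
Sum = 0+3+9+18 = 30.
FIFO (arrival order): T1 T2 T3 T4.
T1: waits 0, runs 0→12
T2: waits 12, runs 12→21
T3: waits 21, runs 21→27
T4: waits 27, runs 27→30
Sum = 0+12+21+27 = 60.
LPT 60, SPT 30, FIFO 60 → minimum 30.

30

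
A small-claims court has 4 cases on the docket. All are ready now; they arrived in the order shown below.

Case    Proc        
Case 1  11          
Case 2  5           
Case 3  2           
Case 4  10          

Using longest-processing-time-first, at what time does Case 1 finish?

LPT (decreasing processing time): Case 1 Case 4 Case 2 Case 3.
Case 1: 0→11

11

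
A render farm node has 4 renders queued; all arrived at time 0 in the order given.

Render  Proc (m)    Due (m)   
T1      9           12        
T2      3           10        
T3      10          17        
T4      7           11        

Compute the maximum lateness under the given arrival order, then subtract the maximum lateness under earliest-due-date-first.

FIFO (arrival order): T1 T2 T3 T4.
T1: 0→9, due 12, lateness -3
T2: 9→12, due 10, lateness 2
T3: 12→22, due 17, lateness 5
T4: 22→29, due 11, lateness 18
Maximum = 18.
EDD (increasing due date): T2 T4 T1 T3.
T2: 0→3, due 10, lateness -7
T4: 3→10, due 11, lateness -1
T1: 10→19, due 12, lateness 7
T3: 19→29, due 17, lateness 12
Maximum = 12.
Difference = 18 − 12 = 6.

6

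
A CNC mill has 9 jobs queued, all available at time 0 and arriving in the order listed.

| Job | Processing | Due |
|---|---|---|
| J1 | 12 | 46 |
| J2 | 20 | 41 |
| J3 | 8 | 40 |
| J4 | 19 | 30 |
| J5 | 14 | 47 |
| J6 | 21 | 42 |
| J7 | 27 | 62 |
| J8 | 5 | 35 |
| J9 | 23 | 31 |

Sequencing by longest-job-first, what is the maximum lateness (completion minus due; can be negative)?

114

LPT (decreasing processing time): J7 J9 J6 J2 J4 J5 J1 J3 J8.
J7: 0→27, due 62, lateness -35
J9: 27→50, due 31, lateness 19
J6: 50→71, due 42, lateness 29
J2: 71→91, due 41, lateness 50
J4: 91→110, due 30, lateness 80
J5: 110→124, due 47, lateness 77
J1: 124→136, due 46, lateness 90
J3: 136→144, due 40, lateness 104
J8: 144→149, due 35, lateness 114
Maximum = 114.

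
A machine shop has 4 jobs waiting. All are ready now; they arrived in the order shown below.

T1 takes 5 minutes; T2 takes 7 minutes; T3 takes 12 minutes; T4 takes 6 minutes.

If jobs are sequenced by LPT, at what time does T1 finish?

30

LPT (decreasing processing time): T3 T2 T4 T1.
T3: 0→12
T2: 12→19
T4: 19→25
T1: 25→30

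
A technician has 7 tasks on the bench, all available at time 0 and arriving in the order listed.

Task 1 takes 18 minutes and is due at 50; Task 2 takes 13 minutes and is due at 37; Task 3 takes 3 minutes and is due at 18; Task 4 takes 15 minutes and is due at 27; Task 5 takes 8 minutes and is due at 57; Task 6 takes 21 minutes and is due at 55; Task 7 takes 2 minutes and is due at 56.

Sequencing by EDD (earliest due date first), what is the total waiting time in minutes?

243

EDD (increasing due date): Task 3 Task 4 Task 2 Task 1 Task 6 Task 7 Task 5.
Task 3: waits 0, runs 0→3
Task 4: waits 3, runs 3→18
Task 2: waits 18, runs 18→31
Task 1: waits 31, runs 31→49
Task 6: waits 49, runs 49→70
Task 7: waits 70, runs 70→72
Task 5: waits 72, runs 72→80
Sum = 0+3+18+31+49+70+72 = 243.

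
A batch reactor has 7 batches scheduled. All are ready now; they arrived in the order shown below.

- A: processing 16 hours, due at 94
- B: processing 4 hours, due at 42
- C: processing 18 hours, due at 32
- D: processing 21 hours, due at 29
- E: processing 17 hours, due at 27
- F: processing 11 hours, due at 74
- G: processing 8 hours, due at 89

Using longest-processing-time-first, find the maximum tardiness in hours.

LPT (decreasing processing time): D C E A F G B.
D: 0→21, due 29, tardiness 0
C: 21→39, due 32, tardiness 7
E: 39→56, due 27, tardiness 29
A: 56→72, due 94, tardiness 0
F: 72→83, due 74, tardiness 9
G: 83→91, due 89, tardiness 2
B: 91→95, due 42, tardiness 53
Maximum = 53.

53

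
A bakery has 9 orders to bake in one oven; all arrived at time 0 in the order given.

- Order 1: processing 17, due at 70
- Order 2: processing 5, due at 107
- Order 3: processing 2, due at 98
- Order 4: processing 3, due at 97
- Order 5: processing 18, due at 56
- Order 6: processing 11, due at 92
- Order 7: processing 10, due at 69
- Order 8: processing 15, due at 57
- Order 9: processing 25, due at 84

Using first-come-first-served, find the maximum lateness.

FIFO (arrival order): Order 1 Order 2 Order 3 Order 4 Order 5 Order 6 Order 7 Order 8 Order 9.
Order 1: 0→17, due 70, lateness -53
Order 2: 17→22, due 107, lateness -85
Order 3: 22→24, due 98, lateness -74
Order 4: 24→27, due 97, lateness -70
Order 5: 27→45, due 56, lateness -11
Order 6: 45→56, due 92, lateness -36
Order 7: 56→66, due 69, lateness -3
Order 8: 66→81, due 57, lateness 24
Order 9: 81→106, due 84, lateness 22
Maximum = 24.

24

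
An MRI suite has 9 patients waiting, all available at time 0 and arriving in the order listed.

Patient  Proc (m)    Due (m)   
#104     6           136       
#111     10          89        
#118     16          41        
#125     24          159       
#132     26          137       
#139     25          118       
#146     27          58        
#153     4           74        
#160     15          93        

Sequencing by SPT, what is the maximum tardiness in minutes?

95

SPT (increasing processing time): #153 #104 #111 #160 #118 #125 #139 #132 #146.
#153: 0→4, due 74, tardiness 0
#104: 4→10, due 136, tardiness 0
#111: 10→20, due 89, tardiness 0
#160: 20→35, due 93, tardiness 0
#118: 35→51, due 41, tardiness 10
#125: 51→75, due 159, tardiness 0
#139: 75→100, due 118, tardiness 0
#132: 100→126, due 137, tardiness 0
#146: 126→153, due 58, tardiness 95
Maximum = 95.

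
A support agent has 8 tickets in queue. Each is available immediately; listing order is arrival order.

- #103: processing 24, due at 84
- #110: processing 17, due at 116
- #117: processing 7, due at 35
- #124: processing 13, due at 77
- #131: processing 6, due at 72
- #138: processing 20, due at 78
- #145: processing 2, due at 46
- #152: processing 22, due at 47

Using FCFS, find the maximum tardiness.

64

FIFO (arrival order): #103 #110 #117 #124 #131 #138 #145 #152.
#103: 0→24, due 84, tardiness 0
#110: 24→41, due 116, tardiness 0
#117: 41→48, due 35, tardiness 13
#124: 48→61, due 77, tardiness 0
#131: 61→67, due 72, tardiness 0
#138: 67→87, due 78, tardiness 9
#145: 87→89, due 46, tardiness 43
#152: 89→111, due 47, tardiness 64
Maximum = 64.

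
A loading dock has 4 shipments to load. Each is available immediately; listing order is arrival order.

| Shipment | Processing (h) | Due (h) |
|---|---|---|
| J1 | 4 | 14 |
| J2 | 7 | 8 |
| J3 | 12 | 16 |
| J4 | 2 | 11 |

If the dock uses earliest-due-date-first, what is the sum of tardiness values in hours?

EDD (increasing due date): J2 J4 J1 J3.
J2: 0→7, due 8, tardiness 0
J4: 7→9, due 11, tardiness 0
J1: 9→13, due 14, tardiness 0
J3: 13→25, due 16, tardiness 9
Sum = 0+0+0+9 = 9.

9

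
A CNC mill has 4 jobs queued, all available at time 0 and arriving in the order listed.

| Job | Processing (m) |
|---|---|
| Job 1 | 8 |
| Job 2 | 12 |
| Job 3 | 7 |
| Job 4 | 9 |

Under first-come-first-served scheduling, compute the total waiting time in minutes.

55

FIFO (arrival order): Job 1 Job 2 Job 3 Job 4.
Job 1: waits 0, runs 0→8
Job 2: waits 8, runs 8→20
Job 3: waits 20, runs 20→27
Job 4: waits 27, runs 27→36
Sum = 0+8+20+27 = 55.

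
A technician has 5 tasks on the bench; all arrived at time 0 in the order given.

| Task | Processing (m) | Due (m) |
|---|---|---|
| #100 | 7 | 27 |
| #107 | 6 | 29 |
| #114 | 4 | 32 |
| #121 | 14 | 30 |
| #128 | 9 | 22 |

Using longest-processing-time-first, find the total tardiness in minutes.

19

LPT (decreasing processing time): #121 #128 #100 #107 #114.
#121: 0→14, due 30, tardiness 0
#128: 14→23, due 22, tardiness 1
#100: 23→30, due 27, tardiness 3
#107: 30→36, due 29, tardiness 7
#114: 36→40, due 32, tardiness 8
Sum = 0+1+3+7+8 = 19.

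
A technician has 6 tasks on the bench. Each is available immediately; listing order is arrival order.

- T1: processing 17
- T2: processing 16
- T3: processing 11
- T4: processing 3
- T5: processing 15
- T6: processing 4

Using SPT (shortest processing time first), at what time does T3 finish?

SPT (increasing processing time): T4 T6 T3 T5 T2 T1.
T4: 0→3
T6: 3→7
T3: 7→18

18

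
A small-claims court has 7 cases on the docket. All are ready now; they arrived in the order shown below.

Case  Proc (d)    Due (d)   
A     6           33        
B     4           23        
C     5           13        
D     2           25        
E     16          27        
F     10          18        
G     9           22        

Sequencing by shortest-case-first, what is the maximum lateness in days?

SPT (increasing processing time): D B C A G F E.
D: 0→2, due 25, lateness -23
B: 2→6, due 23, lateness -17
C: 6→11, due 13, lateness -2
A: 11→17, due 33, lateness -16
G: 17→26, due 22, lateness 4
F: 26→36, due 18, lateness 18
E: 36→52, due 27, lateness 25
Maximum = 25.

25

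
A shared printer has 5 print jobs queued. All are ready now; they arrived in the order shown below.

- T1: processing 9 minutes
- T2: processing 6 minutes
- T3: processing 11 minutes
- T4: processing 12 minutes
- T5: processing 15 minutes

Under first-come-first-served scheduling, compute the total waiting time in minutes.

FIFO (arrival order): T1 T2 T3 T4 T5.
T1: waits 0, runs 0→9
T2: waits 9, runs 9→15
T3: waits 15, runs 15→26
T4: waits 26, runs 26→38
T5: waits 38, runs 38→53
Sum = 0+9+15+26+38 = 88.

88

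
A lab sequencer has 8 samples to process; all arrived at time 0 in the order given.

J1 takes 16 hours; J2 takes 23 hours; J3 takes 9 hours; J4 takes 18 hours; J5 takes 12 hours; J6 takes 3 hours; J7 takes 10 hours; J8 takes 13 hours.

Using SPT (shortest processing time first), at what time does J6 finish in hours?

SPT (increasing processing time): J6 J3 J7 J5 J8 J1 J4 J2.
J6: 0→3

3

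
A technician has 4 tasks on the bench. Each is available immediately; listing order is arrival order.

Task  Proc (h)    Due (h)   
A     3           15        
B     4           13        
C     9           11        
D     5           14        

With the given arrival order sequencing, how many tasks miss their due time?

2

FIFO (arrival order): A B C D.
A: 0→3, due 15, tardiness 0
B: 3→7, due 13, tardiness 0
C: 7→16, due 11, tardiness 5
D: 16→21, due 14, tardiness 7
Late tasks: 2.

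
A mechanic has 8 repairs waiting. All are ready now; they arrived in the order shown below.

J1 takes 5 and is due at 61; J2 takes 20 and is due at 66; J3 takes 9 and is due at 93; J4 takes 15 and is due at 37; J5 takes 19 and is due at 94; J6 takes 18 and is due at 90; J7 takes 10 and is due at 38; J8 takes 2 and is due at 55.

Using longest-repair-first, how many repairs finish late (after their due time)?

LPT (decreasing processing time): J2 J5 J6 J4 J7 J3 J1 J8.
J2: 0→20, due 66, tardiness 0
J5: 20→39, due 94, tardiness 0
J6: 39→57, due 90, tardiness 0
J4: 57→72, due 37, tardiness 35
J7: 72→82, due 38, tardiness 44
J3: 82→91, due 93, tardiness 0
J1: 91→96, due 61, tardiness 35
J8: 96→98, due 55, tardiness 43
Late repairs: 4.

4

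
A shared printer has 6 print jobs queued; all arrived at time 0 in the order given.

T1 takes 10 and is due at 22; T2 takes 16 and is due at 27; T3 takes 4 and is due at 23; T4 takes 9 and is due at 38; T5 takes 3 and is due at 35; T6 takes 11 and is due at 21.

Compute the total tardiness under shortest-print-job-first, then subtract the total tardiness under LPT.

SPT (increasing processing time): T5 T3 T4 T1 T6 T2.
T5: 0→3, due 35, tardiness 0
T3: 3→7, due 23, tardiness 0
T4: 7→16, due 38, tardiness 0
T1: 16→26, due 22, tardiness 4
T6: 26→37, due 21, tardiness 16
T2: 37→53, due 27, tardiness 26
Sum = 0+0+0+4+16+26 = 46.
LPT (decreasing processing time): T2 T6 T1 T4 T3 T5.
T2: 0→16, due 27, tardiness 0
T6: 16→27, due 21, tardiness 6
T1: 27→37, due 22, tardiness 15
T4: 37→46, due 38, tardiness 8
T3: 46→50, due 23, tardiness 27
T5: 50→53, due 35, tardiness 18
Sum = 0+6+15+8+27+18 = 74.
Difference = 46 − 74 = -28.

-28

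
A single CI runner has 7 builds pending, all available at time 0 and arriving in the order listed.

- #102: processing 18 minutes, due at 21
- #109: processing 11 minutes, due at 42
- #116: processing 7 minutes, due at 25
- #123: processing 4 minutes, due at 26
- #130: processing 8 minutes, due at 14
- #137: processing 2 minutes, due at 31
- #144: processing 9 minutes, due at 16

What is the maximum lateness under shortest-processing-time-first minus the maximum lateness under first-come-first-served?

SPT (increasing processing time): #137 #123 #116 #130 #144 #109 #102.
#137: 0→2, due 31, lateness -29
#123: 2→6, due 26, lateness -20
#116: 6→13, due 25, lateness -12
#130: 13→21, due 14, lateness 7
#144: 21→30, due 16, lateness 14
#109: 30→41, due 42, lateness -1
#102: 41→59, due 21, lateness 38
Maximum = 38.
FIFO (arrival order): #102 #109 #116 #123 #130 #137 #144.
#102: 0→18, due 21, lateness -3
#109: 18→29, due 42, lateness -13
#116: 29→36, due 25, lateness 11
#123: 36→40, due 26, lateness 14
#130: 40→48, due 14, lateness 34
#137: 48→50, due 31, lateness 19
#144: 50→59, due 16, lateness 43
Maximum = 43.
Difference = 38 − 43 = -5.

-5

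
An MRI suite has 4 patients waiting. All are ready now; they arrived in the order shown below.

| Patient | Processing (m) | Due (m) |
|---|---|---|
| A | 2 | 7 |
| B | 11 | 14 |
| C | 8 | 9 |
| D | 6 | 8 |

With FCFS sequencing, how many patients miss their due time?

FIFO (arrival order): A B C D.
A: 0→2, due 7, tardiness 0
B: 2→13, due 14, tardiness 0
C: 13→21, due 9, tardiness 12
D: 21→27, due 8, tardiness 19
Late patients: 2.

2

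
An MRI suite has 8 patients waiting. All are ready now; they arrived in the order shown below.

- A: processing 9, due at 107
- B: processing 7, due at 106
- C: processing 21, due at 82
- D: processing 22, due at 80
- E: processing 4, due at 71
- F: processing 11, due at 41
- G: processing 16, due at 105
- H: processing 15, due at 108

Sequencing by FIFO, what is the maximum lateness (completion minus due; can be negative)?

FIFO (arrival order): A B C D E F G H.
A: 0→9, due 107, lateness -98
B: 9→16, due 106, lateness -90
C: 16→37, due 82, lateness -45
D: 37→59, due 80, lateness -21
E: 59→63, due 71, lateness -8
F: 63→74, due 41, lateness 33
G: 74→90, due 105, lateness -15
H: 90→105, due 108, lateness -3
Maximum = 33.

33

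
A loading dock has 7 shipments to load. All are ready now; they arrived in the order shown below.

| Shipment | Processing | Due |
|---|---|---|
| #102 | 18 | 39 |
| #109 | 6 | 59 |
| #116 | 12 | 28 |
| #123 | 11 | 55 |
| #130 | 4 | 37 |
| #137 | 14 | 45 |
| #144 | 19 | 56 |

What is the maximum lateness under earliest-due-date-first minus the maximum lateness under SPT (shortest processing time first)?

-3

EDD (increasing due date): #116 #130 #102 #137 #123 #144 #109.
#116: 0→12, due 28, lateness -16
#130: 12→16, due 37, lateness -21
#102: 16→34, due 39, lateness -5
#137: 34→48, due 45, lateness 3
#123: 48→59, due 55, lateness 4
#144: 59→78, due 56, lateness 22
#109: 78→84, due 59, lateness 25
Maximum = 25.
SPT (increasing processing time): #130 #109 #123 #116 #137 #102 #144.
#130: 0→4, due 37, lateness -33
#109: 4→10, due 59, lateness -49
#123: 10→21, due 55, lateness -34
#116: 21→33, due 28, lateness 5
#137: 33→47, due 45, lateness 2
#102: 47→65, due 39, lateness 26
#144: 65→84, due 56, lateness 28
Maximum = 28.
Difference = 25 − 28 = -3.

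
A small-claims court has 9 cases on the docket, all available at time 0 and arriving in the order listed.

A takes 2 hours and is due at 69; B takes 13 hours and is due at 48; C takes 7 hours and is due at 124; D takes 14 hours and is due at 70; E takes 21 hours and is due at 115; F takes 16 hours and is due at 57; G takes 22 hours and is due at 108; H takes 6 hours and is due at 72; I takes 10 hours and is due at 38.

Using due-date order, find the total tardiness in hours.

EDD (increasing due date): I B F A D H G E C.
I: 0→10, due 38, tardiness 0
B: 10→23, due 48, tardiness 0
F: 23→39, due 57, tardiness 0
A: 39→41, due 69, tardiness 0
D: 41→55, due 70, tardiness 0
H: 55→61, due 72, tardiness 0
G: 61→83, due 108, tardiness 0
E: 83→104, due 115, tardiness 0
C: 104→111, due 124, tardiness 0
Sum = 0+0+0+0+0+0+0+0+0 = 0.

0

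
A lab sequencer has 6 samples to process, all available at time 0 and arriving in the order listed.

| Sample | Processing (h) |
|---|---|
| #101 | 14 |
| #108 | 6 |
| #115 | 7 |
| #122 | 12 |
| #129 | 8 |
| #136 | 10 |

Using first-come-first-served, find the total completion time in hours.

204

FIFO (arrival order): #101 #108 #115 #122 #129 #136.
#101: 0→14
#108: 14→20
#115: 20→27
#122: 27→39
#129: 39→47
#136: 47→57
Sum = 14+20+27+39+47+57 = 204.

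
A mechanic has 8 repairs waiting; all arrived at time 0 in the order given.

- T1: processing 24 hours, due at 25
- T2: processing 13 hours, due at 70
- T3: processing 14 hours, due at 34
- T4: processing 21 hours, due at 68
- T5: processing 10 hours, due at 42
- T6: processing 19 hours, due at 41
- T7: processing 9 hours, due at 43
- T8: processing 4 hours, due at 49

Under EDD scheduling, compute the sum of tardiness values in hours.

EDD (increasing due date): T1 T3 T6 T5 T7 T8 T4 T2.
T1: 0→24, due 25, tardiness 0
T3: 24→38, due 34, tardiness 4
T6: 38→57, due 41, tardiness 16
T5: 57→67, due 42, tardiness 25
T7: 67→76, due 43, tardiness 33
T8: 76→80, due 49, tardiness 31
T4: 80→101, due 68, tardiness 33
T2: 101→114, due 70, tardiness 44
Sum = 0+4+16+25+33+31+33+44 = 186.

186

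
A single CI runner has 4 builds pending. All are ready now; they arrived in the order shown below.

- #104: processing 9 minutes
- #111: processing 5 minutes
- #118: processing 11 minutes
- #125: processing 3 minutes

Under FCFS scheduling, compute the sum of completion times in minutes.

FIFO (arrival order): #104 #111 #118 #125.
#104: 0→9
#111: 9→14
#118: 14→25
#125: 25→28
Sum = 9+14+25+28 = 76.

76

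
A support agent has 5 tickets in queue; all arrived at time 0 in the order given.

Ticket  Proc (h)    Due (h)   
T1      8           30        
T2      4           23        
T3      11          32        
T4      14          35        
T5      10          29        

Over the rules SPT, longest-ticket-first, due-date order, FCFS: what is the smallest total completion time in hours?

118

SPT (increasing processing time): T2 T1 T5 T3 T4.
T2: 0→4
T1: 4→12
T5: 12→22
T3: 22→33
T4: 33→47
Sum = 4+12+22+33+47 = 118.
LPT (decreasing processing time): T4 T3 T5 T1 T2.
T4: 0→14
T3: 14→25
T5: 25→35
T1: 35→43
T2: 43→47
Sum = 14+25+35+43+47 = 164.
EDD (increasing due date): T2 T5 T1 T3 T4.
T2: 0→4
T5: 4→14
T1: 14→22
T3: 22→33
T4: 33→47
Sum = 4+14+22+33+47 = 120.
FIFO (arrival order): T1 T2 T3 T4 T5.
T1: 0→8
T2: 8→12
T3: 12→23
T4: 23→37
T5: 37→47
Sum = 8+12+23+37+47 = 127.
SPT 118, LPT 164, EDD 120, FIFO 127 → minimum 118.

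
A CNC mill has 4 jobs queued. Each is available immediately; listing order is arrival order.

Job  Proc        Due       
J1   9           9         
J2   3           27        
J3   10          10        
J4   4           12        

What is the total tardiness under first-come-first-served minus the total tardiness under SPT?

3

FIFO (arrival order): J1 J2 J3 J4.
J1: 0→9, due 9, tardiness 0
J2: 9→12, due 27, tardiness 0
J3: 12→22, due 10, tardiness 12
J4: 22→26, due 12, tardiness 14
Sum = 0+0+12+14 = 26.
SPT (increasing processing time): J2 J4 J1 J3.
J2: 0→3, due 27, tardiness 0
J4: 3→7, due 12, tardiness 0
J1: 7→16, due 9, tardiness 7
J3: 16→26, due 10, tardiness 16
Sum = 0+0+7+16 = 23.
Difference = 26 − 23 = 3.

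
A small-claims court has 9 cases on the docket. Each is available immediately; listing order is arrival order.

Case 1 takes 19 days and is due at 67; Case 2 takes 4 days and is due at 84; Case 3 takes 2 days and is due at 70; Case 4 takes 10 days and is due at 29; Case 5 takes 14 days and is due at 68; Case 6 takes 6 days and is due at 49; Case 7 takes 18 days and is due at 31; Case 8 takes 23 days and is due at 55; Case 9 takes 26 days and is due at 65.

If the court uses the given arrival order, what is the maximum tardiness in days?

57

FIFO (arrival order): Case 1 Case 2 Case 3 Case 4 Case 5 Case 6 Case 7 Case 8 Case 9.
Case 1: 0→19, due 67, tardiness 0
Case 2: 19→23, due 84, tardiness 0
Case 3: 23→25, due 70, tardiness 0
Case 4: 25→35, due 29, tardiness 6
Case 5: 35→49, due 68, tardiness 0
Case 6: 49→55, due 49, tardiness 6
Case 7: 55→73, due 31, tardiness 42
Case 8: 73→96, due 55, tardiness 41
Case 9: 96→122, due 65, tardiness 57
Maximum = 57.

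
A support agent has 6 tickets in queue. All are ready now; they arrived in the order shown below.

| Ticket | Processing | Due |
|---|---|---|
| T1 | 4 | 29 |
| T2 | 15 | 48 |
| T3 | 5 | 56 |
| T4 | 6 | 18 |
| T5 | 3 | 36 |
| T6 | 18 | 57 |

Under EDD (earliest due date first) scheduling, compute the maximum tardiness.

0

EDD (increasing due date): T4 T1 T5 T2 T3 T6.
T4: 0→6, due 18, tardiness 0
T1: 6→10, due 29, tardiness 0
T5: 10→13, due 36, tardiness 0
T2: 13→28, due 48, tardiness 0
T3: 28→33, due 56, tardiness 0
T6: 33→51, due 57, tardiness 0
Maximum = 0.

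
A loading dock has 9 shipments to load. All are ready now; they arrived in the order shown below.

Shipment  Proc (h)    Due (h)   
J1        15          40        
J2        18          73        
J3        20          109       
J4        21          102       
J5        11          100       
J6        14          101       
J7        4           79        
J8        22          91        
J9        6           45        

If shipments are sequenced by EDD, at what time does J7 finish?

EDD (increasing due date): J1 J9 J2 J7 J8 J5 J6 J4 J3.
J1: 0→15
J9: 15→21
J2: 21→39
J7: 39→43

43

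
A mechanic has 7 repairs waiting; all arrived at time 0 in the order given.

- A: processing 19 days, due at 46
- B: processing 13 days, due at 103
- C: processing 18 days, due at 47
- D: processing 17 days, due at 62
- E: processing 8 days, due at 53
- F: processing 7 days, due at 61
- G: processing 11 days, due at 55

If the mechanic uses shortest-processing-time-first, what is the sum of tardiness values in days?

74

SPT (increasing processing time): F E G B D C A.
F: 0→7, due 61, tardiness 0
E: 7→15, due 53, tardiness 0
G: 15→26, due 55, tardiness 0
B: 26→39, due 103, tardiness 0
D: 39→56, due 62, tardiness 0
C: 56→74, due 47, tardiness 27
A: 74→93, due 46, tardiness 47
Sum = 0+0+0+0+0+27+47 = 74.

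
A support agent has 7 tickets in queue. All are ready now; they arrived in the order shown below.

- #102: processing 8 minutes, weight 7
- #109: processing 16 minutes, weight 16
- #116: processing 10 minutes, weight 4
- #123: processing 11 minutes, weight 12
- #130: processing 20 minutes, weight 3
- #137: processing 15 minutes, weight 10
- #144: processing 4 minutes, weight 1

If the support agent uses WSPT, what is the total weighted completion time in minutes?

WSPT (decreasing weight/processing-time ratio): #123 #109 #102 #137 #116 #144 #130.
#123: finishes 11, weight 12, w·C = 132
#109: finishes 27, weight 16, w·C = 432
#102: finishes 35, weight 7, w·C = 245
#137: finishes 50, weight 10, w·C = 500
#116: finishes 60, weight 4, w·C = 240
#144: finishes 64, weight 1, w·C = 64
#130: finishes 84, weight 3, w·C = 252
Sum = 132+432+245+500+240+64+252 = 1865.

1865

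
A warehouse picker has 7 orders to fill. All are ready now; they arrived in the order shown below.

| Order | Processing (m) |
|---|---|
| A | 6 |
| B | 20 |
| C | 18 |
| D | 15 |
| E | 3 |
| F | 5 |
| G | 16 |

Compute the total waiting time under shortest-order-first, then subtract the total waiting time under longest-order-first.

SPT (increasing processing time): E F A D G C B.
E: waits 0, runs 0→3
F: waits 3, runs 3→8
A: waits 8, runs 8→14
D: waits 14, runs 14→29
G: waits 29, runs 29→45
C: waits 45, runs 45→63
B: waits 63, runs 63→83
Sum = 0+3+8+14+29+45+63 = 162.
LPT (decreasing processing time): B C G D A F E.
B: waits 0, runs 0→20
C: waits 20, runs 20→38
G: waits 38, runs 38→54
D: waits 54, runs 54→69
A: waits 69, runs 69→75
F: waits 75, runs 75→80
E: waits 80, runs 80→83
Sum = 0+20+38+54+69+75+80 = 336.
Difference = 162 − 336 = -174.

-174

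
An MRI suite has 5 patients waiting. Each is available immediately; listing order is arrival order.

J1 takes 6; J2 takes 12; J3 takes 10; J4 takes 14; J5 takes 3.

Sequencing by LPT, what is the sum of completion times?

LPT (decreasing processing time): J4 J2 J3 J1 J5.
J4: 0→14
J2: 14→26
J3: 26→36
J1: 36→42
J5: 42→45
Sum = 14+26+36+42+45 = 163.

163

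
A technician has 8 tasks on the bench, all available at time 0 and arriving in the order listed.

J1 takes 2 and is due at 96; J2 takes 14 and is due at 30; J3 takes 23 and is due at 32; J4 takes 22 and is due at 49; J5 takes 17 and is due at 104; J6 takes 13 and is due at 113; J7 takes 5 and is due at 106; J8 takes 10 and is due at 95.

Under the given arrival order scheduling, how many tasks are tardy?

FIFO (arrival order): J1 J2 J3 J4 J5 J6 J7 J8.
J1: 0→2, due 96, tardiness 0
J2: 2→16, due 30, tardiness 0
J3: 16→39, due 32, tardiness 7
J4: 39→61, due 49, tardiness 12
J5: 61→78, due 104, tardiness 0
J6: 78→91, due 113, tardiness 0
J7: 91→96, due 106, tardiness 0
J8: 96→106, due 95, tardiness 11
Late tasks: 3.

3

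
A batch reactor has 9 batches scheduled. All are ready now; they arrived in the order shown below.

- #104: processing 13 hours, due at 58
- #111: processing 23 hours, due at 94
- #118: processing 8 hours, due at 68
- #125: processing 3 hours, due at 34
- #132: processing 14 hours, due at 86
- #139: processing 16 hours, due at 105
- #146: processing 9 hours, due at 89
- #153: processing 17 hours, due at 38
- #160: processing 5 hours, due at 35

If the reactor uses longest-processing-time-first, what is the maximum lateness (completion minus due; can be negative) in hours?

LPT (decreasing processing time): #111 #153 #139 #132 #104 #146 #118 #160 #125.
#111: 0→23, due 94, lateness -71
#153: 23→40, due 38, lateness 2
#139: 40→56, due 105, lateness -49
#132: 56→70, due 86, lateness -16
#104: 70→83, due 58, lateness 25
#146: 83→92, due 89, lateness 3
#118: 92→100, due 68, lateness 32
#160: 100→105, due 35, lateness 70
#125: 105→108, due 34, lateness 74
Maximum = 74.

74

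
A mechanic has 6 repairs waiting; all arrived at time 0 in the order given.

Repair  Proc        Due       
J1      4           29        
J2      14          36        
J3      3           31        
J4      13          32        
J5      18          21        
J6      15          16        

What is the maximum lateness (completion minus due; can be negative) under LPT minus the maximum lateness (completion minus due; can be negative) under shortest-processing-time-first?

LPT (decreasing processing time): J5 J6 J2 J4 J1 J3.
J5: 0→18, due 21, lateness -3
J6: 18→33, due 16, lateness 17
J2: 33→47, due 36, lateness 11
J4: 47→60, due 32, lateness 28
J1: 60→64, due 29, lateness 35
J3: 64→67, due 31, lateness 36
Maximum = 36.
SPT (increasing processing time): J3 J1 J4 J2 J6 J5.
J3: 0→3, due 31, lateness -28
J1: 3→7, due 29, lateness -22
J4: 7→20, due 32, lateness -12
J2: 20→34, due 36, lateness -2
J6: 34→49, due 16, lateness 33
J5: 49→67, due 21, lateness 46
Maximum = 46.
Difference = 36 − 46 = -10.

-10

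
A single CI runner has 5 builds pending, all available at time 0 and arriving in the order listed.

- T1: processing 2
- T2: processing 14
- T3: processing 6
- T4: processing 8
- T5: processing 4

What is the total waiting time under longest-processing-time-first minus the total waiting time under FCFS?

LPT (decreasing processing time): T2 T4 T3 T5 T1.
T2: waits 0, runs 0→14
T4: waits 14, runs 14→22
T3: waits 22, runs 22→28
T5: waits 28, runs 28→32
T1: waits 32, runs 32→34
Sum = 0+14+22+28+32 = 96.
FIFO (arrival order): T1 T2 T3 T4 T5.
T1: waits 0, runs 0→2
T2: waits 2, runs 2→16
T3: waits 16, runs 16→22
T4: waits 22, runs 22→30
T5: waits 30, runs 30→34
Sum = 0+2+16+22+30 = 70.
Difference = 96 − 70 = 26.

26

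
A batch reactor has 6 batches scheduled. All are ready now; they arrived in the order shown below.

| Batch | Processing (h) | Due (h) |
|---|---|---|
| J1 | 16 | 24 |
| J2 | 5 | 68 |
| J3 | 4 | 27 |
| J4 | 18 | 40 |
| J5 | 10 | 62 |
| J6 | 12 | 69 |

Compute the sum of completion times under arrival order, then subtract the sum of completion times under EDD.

-17

FIFO (arrival order): J1 J2 J3 J4 J5 J6.
J1: 0→16
J2: 16→21
J3: 21→25
J4: 25→43
J5: 43→53
J6: 53→65
Sum = 16+21+25+43+53+65 = 223.
EDD (increasing due date): J1 J3 J4 J5 J2 J6.
J1: 0→16
J3: 16→20
J4: 20→38
J5: 38→48
J2: 48→53
J6: 53→65
Sum = 16+20+38+48+53+65 = 240.
Difference = 223 − 240 = -17.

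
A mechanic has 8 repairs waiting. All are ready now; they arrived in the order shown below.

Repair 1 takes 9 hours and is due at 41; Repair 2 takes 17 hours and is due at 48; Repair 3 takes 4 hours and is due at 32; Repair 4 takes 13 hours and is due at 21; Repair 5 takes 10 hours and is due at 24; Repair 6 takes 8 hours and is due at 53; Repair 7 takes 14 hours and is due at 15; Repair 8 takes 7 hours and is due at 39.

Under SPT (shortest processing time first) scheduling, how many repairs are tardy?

4

SPT (increasing processing time): Repair 3 Repair 8 Repair 6 Repair 1 Repair 5 Repair 4 Repair 7 Repair 2.
Repair 3: 0→4, due 32, tardiness 0
Repair 8: 4→11, due 39, tardiness 0
Repair 6: 11→19, due 53, tardiness 0
Repair 1: 19→28, due 41, tardiness 0
Repair 5: 28→38, due 24, tardiness 14
Repair 4: 38→51, due 21, tardiness 30
Repair 7: 51→65, due 15, tardiness 50
Repair 2: 65→82, due 48, tardiness 34
Late repairs: 4.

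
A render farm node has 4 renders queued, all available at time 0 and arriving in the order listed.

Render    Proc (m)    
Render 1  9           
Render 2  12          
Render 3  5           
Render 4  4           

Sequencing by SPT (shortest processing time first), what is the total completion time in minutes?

SPT (increasing processing time): Render 4 Render 3 Render 1 Render 2.
Render 4: 0→4
Render 3: 4→9
Render 1: 9→18
Render 2: 18→30
Sum = 4+9+18+30 = 61.

61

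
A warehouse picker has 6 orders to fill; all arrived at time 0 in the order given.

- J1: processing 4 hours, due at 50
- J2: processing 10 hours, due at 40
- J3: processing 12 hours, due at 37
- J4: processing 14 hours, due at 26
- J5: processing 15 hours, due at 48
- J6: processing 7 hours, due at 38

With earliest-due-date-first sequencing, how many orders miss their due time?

3

EDD (increasing due date): J4 J3 J6 J2 J5 J1.
J4: 0→14, due 26, tardiness 0
J3: 14→26, due 37, tardiness 0
J6: 26→33, due 38, tardiness 0
J2: 33→43, due 40, tardiness 3
J5: 43→58, due 48, tardiness 10
J1: 58→62, due 50, tardiness 12
Late orders: 3.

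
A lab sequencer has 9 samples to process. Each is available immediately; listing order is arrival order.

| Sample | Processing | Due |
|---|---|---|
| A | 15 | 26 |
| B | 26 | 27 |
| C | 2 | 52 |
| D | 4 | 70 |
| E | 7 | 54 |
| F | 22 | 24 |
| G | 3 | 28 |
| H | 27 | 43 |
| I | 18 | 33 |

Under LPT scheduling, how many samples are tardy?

LPT (decreasing processing time): H B F I A E D G C.
H: 0→27, due 43, tardiness 0
B: 27→53, due 27, tardiness 26
F: 53→75, due 24, tardiness 51
I: 75→93, due 33, tardiness 60
A: 93→108, due 26, tardiness 82
E: 108→115, due 54, tardiness 61
D: 115→119, due 70, tardiness 49
G: 119→122, due 28, tardiness 94
C: 122→124, due 52, tardiness 72
Late samples: 8.

8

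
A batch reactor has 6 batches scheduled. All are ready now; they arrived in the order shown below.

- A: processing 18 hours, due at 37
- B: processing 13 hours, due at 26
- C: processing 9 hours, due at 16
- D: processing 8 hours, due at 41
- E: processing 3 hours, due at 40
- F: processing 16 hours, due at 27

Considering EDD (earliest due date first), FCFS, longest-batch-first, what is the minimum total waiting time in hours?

184

EDD (increasing due date): C B F A E D.
C: waits 0, runs 0→9
B: waits 9, runs 9→22
F: waits 22, runs 22→38
A: waits 38, runs 38→56
E: waits 56, runs 56→59
D: waits 59, runs 59→67
Sum = 0+9+22+38+56+59 = 184.
FIFO (arrival order): A B C D E F.
A: waits 0, runs 0→18
B: waits 18, runs 18→31
C: waits 31, runs 31→40
D: waits 40, runs 40→48
E: waits 48, runs 48→51
F: waits 51, runs 51→67
Sum = 0+18+31+40+48+51 = 188.
LPT (decreasing processing time): A F B C D E.
A: waits 0, runs 0→18
F: waits 18, runs 18→34
B: waits 34, runs 34→47
C: waits 47, runs 47→56
D: waits 56, runs 56→64
E: waits 64, runs 64→67
Sum = 0+18+34+47+56+64 = 219.
EDD 184, FIFO 188, LPT 219 → minimum 184.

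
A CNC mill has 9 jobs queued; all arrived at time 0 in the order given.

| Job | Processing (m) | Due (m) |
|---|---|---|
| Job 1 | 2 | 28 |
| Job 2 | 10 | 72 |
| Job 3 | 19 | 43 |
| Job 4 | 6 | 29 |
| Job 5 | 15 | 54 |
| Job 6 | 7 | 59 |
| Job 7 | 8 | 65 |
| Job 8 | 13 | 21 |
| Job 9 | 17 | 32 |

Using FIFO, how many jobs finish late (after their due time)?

FIFO (arrival order): Job 1 Job 2 Job 3 Job 4 Job 5 Job 6 Job 7 Job 8 Job 9.
Job 1: 0→2, due 28, tardiness 0
Job 2: 2→12, due 72, tardiness 0
Job 3: 12→31, due 43, tardiness 0
Job 4: 31→37, due 29, tardiness 8
Job 5: 37→52, due 54, tardiness 0
Job 6: 52→59, due 59, tardiness 0
Job 7: 59→67, due 65, tardiness 2
Job 8: 67→80, due 21, tardiness 59
Job 9: 80→97, due 32, tardiness 65
Late jobs: 4.

4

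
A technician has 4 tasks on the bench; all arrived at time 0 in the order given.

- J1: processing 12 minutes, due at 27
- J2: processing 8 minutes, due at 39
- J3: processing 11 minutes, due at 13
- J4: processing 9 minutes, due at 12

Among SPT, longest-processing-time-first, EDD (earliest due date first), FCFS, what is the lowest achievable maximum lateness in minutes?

SPT (increasing processing time): J2 J4 J3 J1.
J2: 0→8, due 39, lateness -31
J4: 8→17, due 12, lateness 5
J3: 17→28, due 13, lateness 15
J1: 28→40, due 27, lateness 13
Maximum = 15.
LPT (decreasing processing time): J1 J3 J4 J2.
J1: 0→12, due 27, lateness -15
J3: 12→23, due 13, lateness 10
J4: 23→32, due 12, lateness 20
J2: 32→40, due 39, lateness 1
Maximum = 20.
EDD (increasing due date): J4 J3 J1 J2.
J4: 0→9, due 12, lateness -3
J3: 9→20, due 13, lateness 7
J1: 20→32, due 27, lateness 5
J2: 32→40, due 39, lateness 1
Maximum = 7.
FIFO (arrival order): J1 J2 J3 J4.
J1: 0→12, due 27, lateness -15
J2: 12→20, due 39, lateness -19
J3: 20→31, due 13, lateness 18
J4: 31→40, due 12, lateness 28
Maximum = 28.
SPT 15, LPT 20, EDD 7, FIFO 28 → minimum 7.

7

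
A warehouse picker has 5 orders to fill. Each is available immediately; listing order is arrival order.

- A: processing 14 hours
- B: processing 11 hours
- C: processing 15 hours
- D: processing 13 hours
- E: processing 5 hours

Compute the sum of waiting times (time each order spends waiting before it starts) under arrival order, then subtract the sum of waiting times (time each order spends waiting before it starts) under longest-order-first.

-7

FIFO (arrival order): A B C D E.
A: waits 0, runs 0→14
B: waits 14, runs 14→25
C: waits 25, runs 25→40
D: waits 40, runs 40→53
E: waits 53, runs 53→58
Sum = 0+14+25+40+53 = 132.
LPT (decreasing processing time): C A D B E.
C: waits 0, runs 0→15
A: waits 15, runs 15→29
D: waits 29, runs 29→42
B: waits 42, runs 42→53
E: waits 53, runs 53→58
Sum = 0+15+29+42+53 = 139.
Difference = 132 − 139 = -7.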